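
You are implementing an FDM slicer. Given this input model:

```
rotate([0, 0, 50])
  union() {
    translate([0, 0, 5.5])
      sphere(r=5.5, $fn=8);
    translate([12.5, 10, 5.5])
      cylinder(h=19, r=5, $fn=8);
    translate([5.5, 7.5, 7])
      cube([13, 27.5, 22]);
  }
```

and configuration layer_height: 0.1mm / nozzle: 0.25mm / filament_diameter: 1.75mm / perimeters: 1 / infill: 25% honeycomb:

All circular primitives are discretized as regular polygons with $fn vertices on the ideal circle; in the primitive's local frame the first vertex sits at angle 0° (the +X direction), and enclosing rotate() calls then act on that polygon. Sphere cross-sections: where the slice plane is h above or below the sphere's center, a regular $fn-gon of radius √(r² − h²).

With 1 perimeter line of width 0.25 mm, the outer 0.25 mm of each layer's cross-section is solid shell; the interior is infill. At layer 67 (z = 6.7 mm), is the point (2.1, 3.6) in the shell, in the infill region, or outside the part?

At z = 6.7 mm: the sphere: section is a regular 8-gon, circumradius = √(r²−h²) = √(5.5²−1.2²) = 5.367; the cylinder at (12.5, 10): section is a regular 8-gon, circumradius r=5; the cube at (5.5, 7.5) is not intersected at this z (z outside [7, 29]); Taking the union: the 2 present regions are separate (no shared area or edge), so areas and boundary lengths simply add and each stays a separate island — 2 connected regions; (whole slice rotated 50° about Z — lengths, areas and connectivity unchanged). Overall, the cross-section has 2 separate islands. Undo the 50° rotation: the query point maps to (4.108, 0.705) in the un-rotated model frame. The nearest boundary edge runs (3.80, 3.80)→(5.37, 0.00); distance from the point to it = 0.89 mm. (Shell/infill is judged within the island containing the point — the largest one.) The point is inside the cross-section and 0.89 mm from the nearest boundary — more than the 0.25 mm shell width (1 × 0.25), so it's in the infill interior.

infill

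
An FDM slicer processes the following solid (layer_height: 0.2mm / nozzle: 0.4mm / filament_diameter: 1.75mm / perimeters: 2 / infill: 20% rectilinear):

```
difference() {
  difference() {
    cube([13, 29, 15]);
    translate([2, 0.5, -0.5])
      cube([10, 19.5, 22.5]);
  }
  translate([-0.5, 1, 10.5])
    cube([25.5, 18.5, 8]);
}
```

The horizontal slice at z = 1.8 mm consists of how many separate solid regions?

1

At z = 1.8 mm: the cube (footprint 13×29) is included at this height; the cube at (2, 0.5) is present — its section is the full 10×19.5 rectangle; After the difference (first − rest): starting from the 13×29 cube, the 10×19.5 cube at (2, 0.5) lies wholly inside it (removes its full 195.00 mm² and its 59.00 mm outline becomes a hole wall) — 1 connected region with 1 hole; the cube at (-0.5, 1) does not reach this height (z outside [10.5, 18.5]); After the difference (first − rest): none of the subtracted shapes is present at this height, so that combined region is unchanged — 1 connected region with 1 hole. The result has 1 disconnected region.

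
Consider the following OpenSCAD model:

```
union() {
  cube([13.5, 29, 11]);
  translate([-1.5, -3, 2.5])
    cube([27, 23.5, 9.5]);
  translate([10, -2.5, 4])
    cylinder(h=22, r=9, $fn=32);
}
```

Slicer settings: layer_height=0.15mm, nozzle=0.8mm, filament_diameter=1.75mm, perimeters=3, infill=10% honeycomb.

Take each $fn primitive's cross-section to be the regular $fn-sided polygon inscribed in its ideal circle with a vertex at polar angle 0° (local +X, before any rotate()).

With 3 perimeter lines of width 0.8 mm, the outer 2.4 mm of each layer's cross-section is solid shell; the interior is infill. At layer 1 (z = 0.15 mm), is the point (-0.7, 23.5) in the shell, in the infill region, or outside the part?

outside

At z = 0.15 mm: the cube is present — its section is the full 13.5×29 rectangle; the cube at (-1.5, -3) is not intersected at this z (z outside [2.5, 12]); the cylinder at (10, -2.5) does not reach this height (z outside [4, 26]); Taking the union: only the 13.5×29 cube is present, so the union is just that shape — 1 connected region. Overall, the cross-section is a single solid region. The nearest boundary edge runs (0.00, 29.00)→(0.00, 0.00); distance from the point to it = 0.70 mm. The point is not inside any of the regions above, so it lies outside the cross-section (0.70 mm from the nearest boundary).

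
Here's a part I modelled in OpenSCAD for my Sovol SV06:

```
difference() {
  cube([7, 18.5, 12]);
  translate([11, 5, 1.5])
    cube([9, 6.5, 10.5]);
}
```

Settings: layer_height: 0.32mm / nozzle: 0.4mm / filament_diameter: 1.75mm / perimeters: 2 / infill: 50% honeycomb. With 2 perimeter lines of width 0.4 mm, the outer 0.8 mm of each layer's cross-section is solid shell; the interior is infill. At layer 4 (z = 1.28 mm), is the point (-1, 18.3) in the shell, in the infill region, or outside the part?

At z = 1.28 mm: the cube (footprint 7×18.5) is included at this height; the cube at (11, 5) does not reach this height (z outside [1.5, 12]); Taking the first minus the rest: none of the subtracted shapes is present at this height, so the 7×18.5 cube is unchanged — 1 connected region. Overall, the cross-section is a single solid region. The nearest boundary edge runs (0.00, 18.50)→(0.00, 0.00); distance from the point to it = 1.00 mm. The point is not inside any of the regions above, so it lies outside the cross-section (1.00 mm from the nearest boundary).

outside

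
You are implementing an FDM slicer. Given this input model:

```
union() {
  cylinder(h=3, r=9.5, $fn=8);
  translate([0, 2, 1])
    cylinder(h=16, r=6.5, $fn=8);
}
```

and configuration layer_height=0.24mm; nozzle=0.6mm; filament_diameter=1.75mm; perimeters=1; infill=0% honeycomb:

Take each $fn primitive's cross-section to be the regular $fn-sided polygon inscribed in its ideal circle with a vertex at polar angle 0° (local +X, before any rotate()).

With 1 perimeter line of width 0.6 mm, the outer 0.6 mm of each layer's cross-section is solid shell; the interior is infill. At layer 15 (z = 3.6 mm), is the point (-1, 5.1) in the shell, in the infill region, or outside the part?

infill

At z = 3.6 mm: the cylinder is absent (z outside [0, 3]); the cylinder at (0, 2): section is a regular 8-gon, circumradius r=6.5; Taking the union: only the r=6.5 cylinder at (0, 2) is present, so the union is just that shape — 1 connected region. Overall, the cross-section is a single solid region. The nearest boundary edge runs (0.00, 8.50)→(-4.60, 6.60); distance from the point to it = 2.76 mm. The point is inside the cross-section and 2.76 mm from the nearest boundary — more than the 0.6 mm shell width (1 × 0.6), so it's in the infill interior.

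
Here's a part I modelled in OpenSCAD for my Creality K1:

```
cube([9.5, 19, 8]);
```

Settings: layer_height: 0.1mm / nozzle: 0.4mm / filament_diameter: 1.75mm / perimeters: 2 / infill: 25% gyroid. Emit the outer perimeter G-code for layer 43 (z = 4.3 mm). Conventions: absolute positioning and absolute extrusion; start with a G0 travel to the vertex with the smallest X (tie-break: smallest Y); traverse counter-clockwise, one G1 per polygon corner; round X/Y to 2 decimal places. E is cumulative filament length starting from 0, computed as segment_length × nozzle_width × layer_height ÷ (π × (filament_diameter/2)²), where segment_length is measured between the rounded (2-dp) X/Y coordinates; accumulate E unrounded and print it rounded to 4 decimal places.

G0 X0.00 Y0.00 Z4.30
G1 X9.50 Y0.00 E0.1580
G1 X9.50 Y19.00 E0.4740
G1 X0.00 Y19.00 E0.6319
G1 X0.00 Y0.00 E0.9479

At z = 4.3 mm: the cube is present — its section is the full 9.5×19 rectangle. The outline is a single polygon with 4 vertices. Extrusion per mm of travel: 0.4 × 0.1 / (π × 0.875²) = 0.016630. Accumulating E over each segment gives final E = 0.9479.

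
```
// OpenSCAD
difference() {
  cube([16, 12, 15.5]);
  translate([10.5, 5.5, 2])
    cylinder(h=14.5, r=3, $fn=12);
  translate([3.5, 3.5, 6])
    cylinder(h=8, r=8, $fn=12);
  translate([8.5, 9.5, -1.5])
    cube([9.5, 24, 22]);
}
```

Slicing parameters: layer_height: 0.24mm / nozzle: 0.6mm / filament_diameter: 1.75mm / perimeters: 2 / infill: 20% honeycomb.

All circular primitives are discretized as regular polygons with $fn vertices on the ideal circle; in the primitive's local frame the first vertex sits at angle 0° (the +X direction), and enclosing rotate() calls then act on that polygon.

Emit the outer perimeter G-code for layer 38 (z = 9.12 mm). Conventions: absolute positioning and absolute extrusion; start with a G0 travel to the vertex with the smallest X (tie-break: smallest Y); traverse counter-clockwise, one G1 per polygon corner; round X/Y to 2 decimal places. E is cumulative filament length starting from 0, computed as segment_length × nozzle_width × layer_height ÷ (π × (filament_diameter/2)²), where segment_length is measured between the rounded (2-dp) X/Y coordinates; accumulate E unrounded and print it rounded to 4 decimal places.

G0 X0.00 Y10.56 Z9.12
G1 X3.50 Y11.50 E0.2170
G1 X7.50 Y10.43 E0.4649
G1 X9.65 Y8.27 E0.6473
G1 X10.50 Y8.50 E0.7000
G1 X12.00 Y8.10 E0.7930
G1 X13.10 Y7.00 E0.8861
G1 X13.50 Y5.50 E0.9790
G1 X13.10 Y4.00 E1.0720
G1 X12.00 Y2.90 E1.1651
G1 X11.29 Y2.71 E1.2091
G1 X10.56 Y0.00 E1.3771
G1 X16.00 Y0.00 E1.7028
G1 X16.00 Y9.50 E2.2716
G1 X8.50 Y9.50 E2.7206
G1 X8.50 Y12.00 E2.8703
G1 X0.00 Y12.00 E3.3791
G1 X0.00 Y10.56 E3.4654

At z = 9.12 mm: the cube is present — its section is the full 16×12 rectangle; the cylinder at (10.5, 5.5): section is a regular 12-gon, circumradius r=3; the cylinder at (3.5, 3.5): section is a regular 12-gon, circumradius r=8; the cube at (8.5, 9.5) (footprint 9.5×24) is included at this height; Subtracting the remaining from the first: starting from the 16×12 cube, the r=3 cylinder at (10.5, 5.5) lies wholly inside it (removes its full 27.00 mm² and its 18.63 mm outline becomes a hole wall); the r=8 cylinder at (3.5, 3.5) partially overlaps it — only the 97.27 mm² overlap (of its 192.00 mm²) is removed, clipping the outline; the 9.5×24 cube at (8.5, 9.5) partially overlaps it — only the 18.75 mm² overlap (of its 228.00 mm²) is removed, clipping the outline — 1 connected region. The outline is a single polygon with 17 vertices. Extrusion per mm of travel: 0.6 × 0.24 / (π × 0.875²) = 0.059868. Accumulating E over each segment gives final E = 3.4654.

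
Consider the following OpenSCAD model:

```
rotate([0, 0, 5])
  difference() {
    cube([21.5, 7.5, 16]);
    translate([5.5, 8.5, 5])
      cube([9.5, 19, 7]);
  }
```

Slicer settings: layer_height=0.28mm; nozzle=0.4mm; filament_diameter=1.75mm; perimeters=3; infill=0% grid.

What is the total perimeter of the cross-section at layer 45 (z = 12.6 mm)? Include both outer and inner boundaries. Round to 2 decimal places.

58.00 mm

At z = 12.6 mm: the cube is present — its section is the full 21.5×7.5 rectangle (perimeter 58.00 mm); the cube at (5.5, 8.5) is absent (z outside [5, 12]); Taking the first minus the rest: none of the subtracted shapes is present at this height, so the 21.5×7.5 cube is unchanged — boundary = 58.00 mm; (rotated 5° about Z; rotation is an isometry so areas/perimeters/island counts are preserved). Overall, the cross-section is a single solid region. Total boundary length (outer) = 58.00 mm.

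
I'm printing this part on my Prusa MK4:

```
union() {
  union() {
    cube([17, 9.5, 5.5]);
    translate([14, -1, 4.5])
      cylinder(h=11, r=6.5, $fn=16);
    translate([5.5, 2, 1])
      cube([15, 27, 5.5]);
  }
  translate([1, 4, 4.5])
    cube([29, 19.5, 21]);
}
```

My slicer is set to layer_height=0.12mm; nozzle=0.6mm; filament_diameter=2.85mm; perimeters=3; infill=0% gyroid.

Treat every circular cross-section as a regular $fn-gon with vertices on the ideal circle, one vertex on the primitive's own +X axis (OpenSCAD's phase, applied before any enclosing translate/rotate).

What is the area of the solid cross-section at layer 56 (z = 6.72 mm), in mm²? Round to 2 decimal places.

At z = 6.72 mm: the cube does not reach this height (z outside [0, 5.5]); the r=6.5 cylinder at (14, -1) contributes a regular 16-gon of circumradius 6.5 (area = (16/2)·6.500²·sin(360°/16) = 129.35 mm²); the cube at (5.5, 2) is absent (z outside [1, 6.5]); Taking the union: only the r=6.5 cylinder at (14, -1) is present, so the union is just that shape — area = 129.35 mm²; the cube at (1, 4) (footprint 29×19.5) is included at this height (area 565.50 mm²); Combining (union): the regions partially overlap — summed areas 694.85 mm² minus the doubly-counted overlap 7.74 mm² gives 687.10 mm² — area = 687.10 mm². Overall, the cross-section is a single solid region. Net area = 687.10 mm².

687.10 mm²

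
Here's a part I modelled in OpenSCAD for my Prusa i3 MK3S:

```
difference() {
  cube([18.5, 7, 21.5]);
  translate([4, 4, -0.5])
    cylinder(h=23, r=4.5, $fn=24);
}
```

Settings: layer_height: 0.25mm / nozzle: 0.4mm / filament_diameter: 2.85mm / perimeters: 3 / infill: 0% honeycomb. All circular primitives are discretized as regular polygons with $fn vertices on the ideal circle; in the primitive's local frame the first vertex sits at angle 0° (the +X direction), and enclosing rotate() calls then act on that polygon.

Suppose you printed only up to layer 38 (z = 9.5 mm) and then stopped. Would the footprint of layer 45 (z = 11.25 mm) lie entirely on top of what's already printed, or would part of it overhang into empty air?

entirely on top

Compare the two slices. At z = 9.5: the 18.5×7 cube contributes its full rectangle (area 129.50 mm²); the r=4.5 cylinder at (4, 4) gives a regular 24-gon of circumradius 4.5 (constant along its height) (area = (24/2)·4.500²·sin(360°/24) = 62.89 mm²); Taking the first minus the rest: starting from the 18.5×7 cube (129.50 mm²), the r=4.5 cylinder at (4, 4) partially overlaps it — only the 53.56 mm² overlap (of its 62.89 mm²) is removed, clipping the outline — area = 75.94 mm². At z = 11.25: the 18.5×7 cube contributes its full rectangle (area 129.50 mm²); the r=4.5 cylinder at (4, 4) gives a regular 24-gon of circumradius 4.5 (constant along its height) (area = (24/2)·4.500²·sin(360°/24) = 62.89 mm²); After the difference (first − rest): starting from the 18.5×7 cube (129.50 mm²), the r=4.5 cylinder at (4, 4) partially overlaps it — only the 53.56 mm² overlap (of its 62.89 mm²) is removed, clipping the outline — area = 75.94 mm². Checking containment: the cross-section at z = 11.25 is a subset of the cross-section at z = 9.5.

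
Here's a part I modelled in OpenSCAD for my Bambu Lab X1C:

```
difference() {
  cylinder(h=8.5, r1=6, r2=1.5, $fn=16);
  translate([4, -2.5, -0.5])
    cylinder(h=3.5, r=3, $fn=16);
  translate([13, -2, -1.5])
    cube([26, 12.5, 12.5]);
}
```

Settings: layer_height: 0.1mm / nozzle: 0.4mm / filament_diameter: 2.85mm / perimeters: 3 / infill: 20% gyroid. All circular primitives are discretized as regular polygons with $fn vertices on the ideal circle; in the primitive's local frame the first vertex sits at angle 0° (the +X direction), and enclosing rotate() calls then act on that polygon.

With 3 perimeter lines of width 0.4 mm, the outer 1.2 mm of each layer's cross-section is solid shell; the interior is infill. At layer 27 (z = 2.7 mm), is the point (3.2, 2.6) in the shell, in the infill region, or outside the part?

shell

At z = 2.7 mm: the cone: at t=0.318 of its height the radius interpolates to r₁+(r₂−r₁)t = 4.571, giving a regular 16-gon of that circumradius; the r=3 cylinder at (4, -2.5) contributes a regular 16-gon of circumradius 3; the 26×12.5 cube at (13, -2) contributes its full rectangle; Subtracting the remaining from the first: starting from the cone, the r=3 cylinder at (4, -2.5) partially overlaps it — only the 10.72 mm² overlap (of its 27.55 mm²) is removed, clipping the outline; the 26×12.5 cube at (13, -2) misses the remaining region (no effect) — 1 connected region. Overall, the cross-section is a single solid region. The nearest boundary edge runs (3.23, 3.23)→(4.22, 1.75); distance from the point to it = 0.38 mm. The point is inside the cross-section, 0.38 mm from the nearest boundary — within the 1.2 mm shell band (3 × 0.4).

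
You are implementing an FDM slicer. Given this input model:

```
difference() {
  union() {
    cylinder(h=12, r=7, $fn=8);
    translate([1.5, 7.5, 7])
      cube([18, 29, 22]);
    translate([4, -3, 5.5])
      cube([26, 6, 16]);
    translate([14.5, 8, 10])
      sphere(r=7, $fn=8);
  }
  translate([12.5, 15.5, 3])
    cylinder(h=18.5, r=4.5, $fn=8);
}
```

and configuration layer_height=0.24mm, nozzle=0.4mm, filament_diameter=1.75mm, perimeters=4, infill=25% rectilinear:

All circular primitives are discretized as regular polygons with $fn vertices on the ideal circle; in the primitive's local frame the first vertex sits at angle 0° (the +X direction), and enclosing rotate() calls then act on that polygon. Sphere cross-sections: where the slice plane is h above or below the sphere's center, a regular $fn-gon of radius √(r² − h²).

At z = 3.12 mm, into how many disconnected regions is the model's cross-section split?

2

At z = 3.12 mm: the r=7 cylinder contributes a regular 8-gon of circumradius 7; the cube at (1.5, 7.5) does not reach this height (z outside [7, 29]); the cube at (4, -3) does not reach this height (z outside [5.5, 21.5]); the r=7 sphere at (14.5, 8) slices to a regular 8-gon of circumradius 1.291 (√(r²−h²) with h=6.88 from center); Merging all regions: the 2 present regions are separate (no shared area or edge), so areas and boundary lengths simply add and each stays a separate island — 2 connected regions; the r=4.5 cylinder at (12.5, 15.5) gives a regular 8-gon of circumradius 4.5 (constant along its height); Subtracting the remaining from the first: starting from that combined region, the r=4.5 cylinder at (12.5, 15.5) misses the remaining region (no effect) — 2 connected regions. The result has 2 disconnected regions.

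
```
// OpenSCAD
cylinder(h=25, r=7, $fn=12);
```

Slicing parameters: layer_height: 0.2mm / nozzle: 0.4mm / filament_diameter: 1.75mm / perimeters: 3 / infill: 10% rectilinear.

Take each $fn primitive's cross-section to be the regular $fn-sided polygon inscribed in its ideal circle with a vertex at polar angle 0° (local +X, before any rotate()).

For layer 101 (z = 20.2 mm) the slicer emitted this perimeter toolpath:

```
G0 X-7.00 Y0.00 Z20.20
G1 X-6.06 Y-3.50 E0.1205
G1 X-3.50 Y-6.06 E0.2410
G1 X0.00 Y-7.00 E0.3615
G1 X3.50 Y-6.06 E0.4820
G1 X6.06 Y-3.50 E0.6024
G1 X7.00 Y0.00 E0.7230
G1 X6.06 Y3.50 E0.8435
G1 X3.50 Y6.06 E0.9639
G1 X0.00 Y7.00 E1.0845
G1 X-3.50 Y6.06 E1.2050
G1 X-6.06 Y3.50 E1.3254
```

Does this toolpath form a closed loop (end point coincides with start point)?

no

Start point (G0): (-7.00, 0.00). End point (last G1): the path does not return to the start — open.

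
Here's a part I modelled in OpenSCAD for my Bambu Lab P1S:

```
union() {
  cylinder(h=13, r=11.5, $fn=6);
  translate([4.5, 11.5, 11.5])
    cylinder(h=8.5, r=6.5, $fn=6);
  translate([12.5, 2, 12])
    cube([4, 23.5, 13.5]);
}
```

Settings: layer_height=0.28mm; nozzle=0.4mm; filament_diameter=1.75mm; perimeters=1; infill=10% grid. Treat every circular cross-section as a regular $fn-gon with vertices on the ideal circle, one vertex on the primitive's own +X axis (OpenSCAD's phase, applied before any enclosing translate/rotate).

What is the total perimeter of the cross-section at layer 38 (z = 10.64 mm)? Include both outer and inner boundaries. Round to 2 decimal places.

At z = 10.64 mm: the r=11.5 cylinder gives a regular 6-gon of circumradius 11.5 (constant along its height) (perimeter = 2·6·11.500·sin(180°/6) = 69.00 mm); the cylinder at (4.5, 11.5) is absent (z outside [11.5, 20]); the cube at (12.5, 2) is not intersected at this z (z outside [12, 25.5]); Taking the union: only the r=11.5 cylinder is present, so the union is just that shape — boundary = 69.00 mm. Overall, the cross-section is a single solid region. Total boundary length (outer) = 69.00 mm.

69.00 mm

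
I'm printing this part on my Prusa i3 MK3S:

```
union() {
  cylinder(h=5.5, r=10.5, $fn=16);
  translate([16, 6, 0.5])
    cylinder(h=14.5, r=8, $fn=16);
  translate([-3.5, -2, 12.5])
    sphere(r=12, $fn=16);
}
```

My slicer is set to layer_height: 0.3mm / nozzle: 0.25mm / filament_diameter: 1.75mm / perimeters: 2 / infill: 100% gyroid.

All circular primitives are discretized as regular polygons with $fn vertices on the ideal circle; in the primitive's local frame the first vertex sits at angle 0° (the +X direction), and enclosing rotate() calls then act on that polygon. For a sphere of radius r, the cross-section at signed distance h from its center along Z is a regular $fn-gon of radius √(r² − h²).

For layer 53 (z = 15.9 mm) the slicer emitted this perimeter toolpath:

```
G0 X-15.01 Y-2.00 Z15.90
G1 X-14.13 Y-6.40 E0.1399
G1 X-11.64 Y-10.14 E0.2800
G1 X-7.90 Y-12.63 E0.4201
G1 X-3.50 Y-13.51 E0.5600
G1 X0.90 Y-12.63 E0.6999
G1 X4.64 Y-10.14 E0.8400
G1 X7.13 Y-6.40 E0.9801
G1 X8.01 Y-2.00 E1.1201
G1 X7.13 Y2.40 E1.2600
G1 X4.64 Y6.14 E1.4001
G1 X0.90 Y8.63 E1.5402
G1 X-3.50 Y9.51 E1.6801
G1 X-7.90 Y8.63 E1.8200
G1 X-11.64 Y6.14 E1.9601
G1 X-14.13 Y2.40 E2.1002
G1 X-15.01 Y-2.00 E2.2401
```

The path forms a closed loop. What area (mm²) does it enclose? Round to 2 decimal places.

405.42 mm²

Apply the shoelace formula to the sequence of (X, Y) vertices; enclosed area = 405.42 mm².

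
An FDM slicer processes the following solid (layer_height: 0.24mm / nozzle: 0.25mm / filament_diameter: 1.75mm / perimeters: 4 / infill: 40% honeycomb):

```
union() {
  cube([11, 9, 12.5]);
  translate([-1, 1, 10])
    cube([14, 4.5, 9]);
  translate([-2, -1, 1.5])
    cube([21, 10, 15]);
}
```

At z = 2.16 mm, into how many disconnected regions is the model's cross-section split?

1

At z = 2.16 mm: the 11×9 cube contributes its full rectangle; the cube at (-1, 1) does not reach this height (z outside [10, 19]); the 21×10 cube at (-2, -1) contributes its full rectangle; Taking the union: the 11×9 cube lies entirely inside the 21×10 cube at (-2, -1), so the union is just the 21×10 cube at (-2, -1) — 1 connected region. The result has 1 disconnected region.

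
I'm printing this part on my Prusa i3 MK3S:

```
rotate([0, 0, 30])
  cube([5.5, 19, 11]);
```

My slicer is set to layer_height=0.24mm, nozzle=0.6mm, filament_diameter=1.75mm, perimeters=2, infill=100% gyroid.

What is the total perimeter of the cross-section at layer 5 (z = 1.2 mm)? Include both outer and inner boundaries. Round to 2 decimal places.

49.00 mm

At z = 1.2 mm: the 5.5×19 cube contributes its full rectangle (perimeter 49.00 mm); (whole slice rotated 30° about Z — lengths, areas and connectivity unchanged). Overall, the cross-section is a single solid region. Total boundary length (outer) = 49.00 mm.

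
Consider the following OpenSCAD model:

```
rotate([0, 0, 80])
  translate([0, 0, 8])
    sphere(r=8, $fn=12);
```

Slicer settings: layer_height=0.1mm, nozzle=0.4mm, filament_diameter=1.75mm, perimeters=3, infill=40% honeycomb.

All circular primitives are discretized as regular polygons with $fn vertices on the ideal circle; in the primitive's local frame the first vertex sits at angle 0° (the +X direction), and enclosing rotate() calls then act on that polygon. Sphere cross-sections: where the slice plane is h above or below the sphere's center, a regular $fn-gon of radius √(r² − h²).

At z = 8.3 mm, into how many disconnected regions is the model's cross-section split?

1

At z = 8.3 mm: the r=8 sphere slices to a regular 12-gon of circumradius 7.994 (√(r²−h²) with h=0.3 from center); (rotated 80° about Z; rotation is an isometry so areas/perimeters/island counts are preserved). The result has 1 disconnected region.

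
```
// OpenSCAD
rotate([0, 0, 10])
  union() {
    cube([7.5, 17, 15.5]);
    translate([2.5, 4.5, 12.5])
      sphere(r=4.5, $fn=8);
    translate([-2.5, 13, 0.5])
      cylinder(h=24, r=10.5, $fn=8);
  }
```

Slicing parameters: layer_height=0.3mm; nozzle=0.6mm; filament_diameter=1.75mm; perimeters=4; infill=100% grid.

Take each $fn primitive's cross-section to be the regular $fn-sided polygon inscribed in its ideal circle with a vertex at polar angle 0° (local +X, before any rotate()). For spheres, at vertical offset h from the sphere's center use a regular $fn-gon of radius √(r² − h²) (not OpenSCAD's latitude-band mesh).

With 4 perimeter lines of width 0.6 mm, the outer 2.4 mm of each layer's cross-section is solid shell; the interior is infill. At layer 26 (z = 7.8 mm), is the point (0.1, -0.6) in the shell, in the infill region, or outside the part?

At z = 7.8 mm: the cube is present — its section is the full 7.5×17 rectangle; the sphere at (2.5, 4.5) does not reach this height (|z−center|=4.700 > r=4.5); the r=10.5 cylinder at (-2.5, 13) gives a regular 8-gon of circumradius 10.5 (constant along its height); Merging all regions: the regions partially overlap (shared area 81.09 mm²), so overlapping operands fuse into one piece — 1 connected region; (rotated 10° about Z; rotation is an isometry so areas/perimeters/island counts are preserved). Overall, the cross-section is a single solid region. Undo the 10° rotation: the query point maps to (-0.006, -0.608) in the un-rotated model frame. The nearest boundary edge runs (7.50, 0.00)→(0.00, 0.00); distance from the point to it = 0.61 mm. The point is not inside any of the regions above, so it lies outside the cross-section (0.61 mm from the nearest boundary).

outside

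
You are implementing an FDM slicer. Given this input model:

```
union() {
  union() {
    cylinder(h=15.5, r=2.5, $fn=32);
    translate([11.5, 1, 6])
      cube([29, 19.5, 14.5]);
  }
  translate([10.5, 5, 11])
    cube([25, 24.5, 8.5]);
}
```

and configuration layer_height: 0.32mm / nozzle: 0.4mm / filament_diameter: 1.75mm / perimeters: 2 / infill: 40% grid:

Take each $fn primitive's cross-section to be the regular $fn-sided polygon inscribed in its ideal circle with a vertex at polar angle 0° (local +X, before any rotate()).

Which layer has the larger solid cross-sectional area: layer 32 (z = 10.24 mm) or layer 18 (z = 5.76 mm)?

Layer 32 (z = 10.24): the r=2.5 cylinder contributes a regular 32-gon of circumradius 2.5 (area = (32/2)·2.500²·sin(360°/32) = 19.51 mm²); the cube at (11.5, 1) is present — its section is the full 29×19.5 rectangle (area 565.50 mm²); Taking the union: the 2 present regions are separate (no shared area or edge), so areas and boundary lengths simply add and each stays a separate island — area = 585.01 mm²; the cube at (10.5, 5) does not reach this height (z outside [11, 19.5]); Taking the union: only that combined region is present, so the union is just that shape — area = 585.01 mm². So its area = 585.01 mm². Layer 18 (z = 5.76): the r=2.5 cylinder contributes a regular 32-gon of circumradius 2.5 (area = (32/2)·2.500²·sin(360°/32) = 19.51 mm²); the cube at (11.5, 1) is not intersected at this z (z outside [6, 20.5]); Combining (union): only the r=2.5 cylinder is present, so the union is just that shape — area = 19.51 mm²; the cube at (10.5, 5) does not reach this height (z outside [11, 19.5]); Merging all regions: only the result so far is present, so the union is just that shape — area = 19.51 mm². So its area = 19.51 mm². Layer 32 is larger (585.01 vs 19.51 mm²).

layer 32 (z = 10.24 mm)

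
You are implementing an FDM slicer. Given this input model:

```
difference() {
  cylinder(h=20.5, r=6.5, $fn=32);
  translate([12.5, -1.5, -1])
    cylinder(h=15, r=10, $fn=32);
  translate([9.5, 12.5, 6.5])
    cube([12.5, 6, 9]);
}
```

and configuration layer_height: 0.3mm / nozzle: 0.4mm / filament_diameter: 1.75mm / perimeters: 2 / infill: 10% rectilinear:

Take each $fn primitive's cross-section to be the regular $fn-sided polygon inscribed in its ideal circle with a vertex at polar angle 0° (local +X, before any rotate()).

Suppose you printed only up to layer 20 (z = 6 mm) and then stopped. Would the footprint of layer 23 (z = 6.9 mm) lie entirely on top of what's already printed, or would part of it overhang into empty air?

Compare the two slices. At z = 6: the r=6.5 cylinder gives a regular 32-gon of circumradius 6.5 (constant along its height) (area = (32/2)·6.500²·sin(360°/32) = 131.88 mm²); the cylinder at (12.5, -1.5): section is a regular 32-gon, circumradius r=10 (area = (32/2)·10.000²·sin(360°/32) = 312.14 mm²); the cube at (9.5, 12.5) is absent (z outside [6.5, 15.5]); Taking the first minus the rest: starting from the r=6.5 cylinder (131.88 mm²), the r=10 cylinder at (12.5, -1.5) partially overlaps it — only the 27.06 mm² overlap (of its 312.14 mm²) is removed, clipping the outline — area = 104.82 mm². At z = 6.9: the r=6.5 cylinder gives a regular 32-gon of circumradius 6.5 (constant along its height) (area = (32/2)·6.500²·sin(360°/32) = 131.88 mm²); the r=10 cylinder at (12.5, -1.5) gives a regular 32-gon of circumradius 10 (constant along its height) (area = (32/2)·10.000²·sin(360°/32) = 312.14 mm²); the 12.5×6 cube at (9.5, 12.5) contributes its full rectangle (area 75.00 mm²); Taking the first minus the rest: starting from the r=6.5 cylinder (131.88 mm²), the r=10 cylinder at (12.5, -1.5) partially overlaps it — only the 27.06 mm² overlap (of its 312.14 mm²) is removed, clipping the outline; the 12.5×6 cube at (9.5, 12.5) misses the remaining region (no effect) — area = 104.82 mm². Checking containment: the cross-section at z = 6.9 is a subset of the cross-section at z = 6.

entirely on top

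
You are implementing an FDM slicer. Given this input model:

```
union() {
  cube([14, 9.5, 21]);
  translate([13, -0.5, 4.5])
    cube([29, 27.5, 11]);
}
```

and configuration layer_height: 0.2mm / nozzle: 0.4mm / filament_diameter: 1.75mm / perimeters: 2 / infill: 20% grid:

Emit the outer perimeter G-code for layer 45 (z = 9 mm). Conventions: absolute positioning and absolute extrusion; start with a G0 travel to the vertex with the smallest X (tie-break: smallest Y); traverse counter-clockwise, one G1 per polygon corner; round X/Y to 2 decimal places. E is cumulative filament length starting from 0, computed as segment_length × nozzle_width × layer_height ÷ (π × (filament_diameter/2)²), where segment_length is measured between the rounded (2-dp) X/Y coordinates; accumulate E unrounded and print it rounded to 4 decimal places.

At z = 9 mm: the cube (footprint 14×9.5) is included at this height; the cube at (13, -0.5) (footprint 29×27.5) is included at this height; Merging all regions: the regions partially overlap (shared area 9.50 mm²), so overlapping operands fuse into one piece — 1 connected region. The outline is a single polygon with 8 vertices. Extrusion per mm of travel: 0.4 × 0.2 / (π × 0.875²) = 0.033260. Accumulating E over each segment gives final E = 4.6232.

G0 X0.00 Y0.00 Z9.00
G1 X13.00 Y0.00 E0.4324
G1 X13.00 Y-0.50 E0.4490
G1 X42.00 Y-0.50 E1.4136
G1 X42.00 Y27.00 E2.3282
G1 X13.00 Y27.00 E3.2928
G1 X13.00 Y9.50 E3.8748
G1 X0.00 Y9.50 E4.3072
G1 X0.00 Y0.00 E4.6232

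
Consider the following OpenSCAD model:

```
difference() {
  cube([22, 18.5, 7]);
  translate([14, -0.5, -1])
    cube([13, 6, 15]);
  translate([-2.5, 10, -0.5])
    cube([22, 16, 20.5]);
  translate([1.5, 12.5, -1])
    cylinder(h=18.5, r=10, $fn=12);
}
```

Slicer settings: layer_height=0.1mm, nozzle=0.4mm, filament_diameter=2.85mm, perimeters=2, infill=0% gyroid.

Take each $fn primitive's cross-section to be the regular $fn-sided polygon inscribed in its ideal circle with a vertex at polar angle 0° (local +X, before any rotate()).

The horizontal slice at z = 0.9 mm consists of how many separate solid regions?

At z = 0.9 mm: the cube (footprint 22×18.5) is included at this height; the cube at (14, -0.5) (footprint 13×6) is included at this height; the cube at (-2.5, 10) (footprint 22×16) is included at this height; the cylinder at (1.5, 12.5): section is a regular 12-gon, circumradius r=10; After the difference (first − rest): starting from the 22×18.5 cube, the 13×6 cube at (14, -0.5) partially overlaps it — only the 44.00 mm² overlap (of its 78.00 mm²) is removed, clipping the outline; the 22×16 cube at (-2.5, 10) partially overlaps it — only the 165.75 mm² overlap (of its 352.00 mm²) is removed, clipping the outline; the r=10 cylinder at (1.5, 12.5) partially overlaps it — only the 61.79 mm² overlap (of its 300.00 mm²) is removed, clipping the outline — 1 connected region. The result has 1 disconnected region.

1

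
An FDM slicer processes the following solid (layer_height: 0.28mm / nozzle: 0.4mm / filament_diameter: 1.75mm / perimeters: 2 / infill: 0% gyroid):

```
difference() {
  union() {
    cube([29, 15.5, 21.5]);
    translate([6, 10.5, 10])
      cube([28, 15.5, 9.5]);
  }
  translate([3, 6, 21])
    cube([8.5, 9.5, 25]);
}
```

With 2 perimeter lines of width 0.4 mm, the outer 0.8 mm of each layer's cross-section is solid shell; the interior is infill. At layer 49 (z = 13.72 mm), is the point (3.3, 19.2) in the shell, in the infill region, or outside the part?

outside

At z = 13.72 mm: the cube is present — its section is the full 29×15.5 rectangle; the 28×15.5 cube at (6, 10.5) contributes its full rectangle; Taking the union: the regions partially overlap (shared area 115.00 mm²), so overlapping operands fuse into one piece — 1 connected region; the cube at (3, 6) is not intersected at this z (z outside [21, 46]); Taking the first minus the rest: none of the subtracted shapes is present at this height, so the result so far is unchanged — 1 connected region. Overall, the cross-section is a single solid region. The nearest boundary edge runs (6.00, 15.50)→(6.00, 26.00); distance from the point to it = 2.70 mm. The point is not inside any of the regions above, so it lies outside the cross-section (2.70 mm from the nearest boundary).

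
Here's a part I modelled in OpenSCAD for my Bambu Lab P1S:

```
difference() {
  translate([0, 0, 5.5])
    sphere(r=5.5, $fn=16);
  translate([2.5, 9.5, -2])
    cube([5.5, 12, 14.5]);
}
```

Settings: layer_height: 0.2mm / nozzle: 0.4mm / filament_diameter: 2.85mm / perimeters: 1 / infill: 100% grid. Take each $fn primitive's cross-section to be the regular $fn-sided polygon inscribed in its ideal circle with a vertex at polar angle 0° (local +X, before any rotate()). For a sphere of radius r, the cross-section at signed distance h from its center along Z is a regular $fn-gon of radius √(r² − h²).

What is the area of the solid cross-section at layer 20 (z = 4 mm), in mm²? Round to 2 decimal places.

At z = 4 mm: the r=5.5 sphere contributes a regular 16-gon of circumradius √(5.5²−1.5²) = 5.292 (area = (16/2)·5.292²·sin(360°/16) = 85.72 mm²); the cube at (2.5, 9.5) is present — its section is the full 5.5×12 rectangle (area 66.00 mm²); Subtracting the remaining from the first: starting from the r=5.5 sphere (85.72 mm²), the 5.5×12 cube at (2.5, 9.5) misses the remaining region (no effect) — area = 85.72 mm². Overall, the cross-section is a single solid region. Net area = 85.72 mm².

85.72 mm²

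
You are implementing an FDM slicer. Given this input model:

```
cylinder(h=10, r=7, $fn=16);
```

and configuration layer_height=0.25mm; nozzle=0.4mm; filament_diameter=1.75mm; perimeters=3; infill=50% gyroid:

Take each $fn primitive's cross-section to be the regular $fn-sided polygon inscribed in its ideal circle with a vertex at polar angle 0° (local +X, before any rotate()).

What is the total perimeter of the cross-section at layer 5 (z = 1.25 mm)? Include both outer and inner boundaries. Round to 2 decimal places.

At z = 1.25 mm: the cylinder: section is a regular 16-gon, circumradius r=7 (perimeter = 2·16·7.000·sin(180°/16) = 43.70 mm). Overall, the cross-section is a single solid region. Total boundary length (outer) = 43.70 mm.

43.70 mm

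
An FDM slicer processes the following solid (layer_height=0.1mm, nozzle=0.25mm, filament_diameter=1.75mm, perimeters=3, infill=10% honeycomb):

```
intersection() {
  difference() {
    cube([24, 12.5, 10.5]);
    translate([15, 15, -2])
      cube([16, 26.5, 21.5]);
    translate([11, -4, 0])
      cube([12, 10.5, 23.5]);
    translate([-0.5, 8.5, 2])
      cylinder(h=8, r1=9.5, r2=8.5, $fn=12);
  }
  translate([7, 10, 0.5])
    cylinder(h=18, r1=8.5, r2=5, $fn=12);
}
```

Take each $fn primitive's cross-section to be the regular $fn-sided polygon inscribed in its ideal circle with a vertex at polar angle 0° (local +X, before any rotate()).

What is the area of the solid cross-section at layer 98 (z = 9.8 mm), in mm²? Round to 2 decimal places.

At z = 9.8 mm: the 24×12.5 cube contributes its full rectangle (area 300.00 mm²); the cube at (15, 15) (footprint 16×26.5) is included at this height (area 424.00 mm²); the cube at (11, -4) is present — its section is the full 12×10.5 rectangle (area 126.00 mm²); the cone at (-0.5, 8.5) contributes a regular 12-gon of circumradius 8.525 (interpolated between r1=9.5 and r2=8.5 at t=0.975) (area = (12/2)·8.525²·sin(360°/12) = 218.03 mm²); After the difference (first − rest): starting from the 24×12.5 cube (300.00 mm²), the 16×26.5 cube at (15, 15) misses the remaining region (no effect); the 12×10.5 cube at (11, -4) partially overlaps it — only the 78.00 mm² overlap (of its 126.00 mm²) is removed, clipping the outline; the cone at (-0.5, 8.5) partially overlaps it — only the 80.23 mm² overlap (of its 218.03 mm²) is removed, clipping the outline — area = 141.77 mm²; the cone at (7, 10) contributes a regular 12-gon of circumradius 6.692 (interpolated between r1=8.5 and r2=5 at t=0.517) (area = (12/2)·6.692²·sin(360°/12) = 134.34 mm²); Keeping only the common overlap: the cone at (7, 10) partially overlaps that combined region; clipping to the common part keeps 44.66 mm² — area = 44.66 mm². Overall, the cross-section is a single solid region. Net area = 44.66 mm².

44.66 mm²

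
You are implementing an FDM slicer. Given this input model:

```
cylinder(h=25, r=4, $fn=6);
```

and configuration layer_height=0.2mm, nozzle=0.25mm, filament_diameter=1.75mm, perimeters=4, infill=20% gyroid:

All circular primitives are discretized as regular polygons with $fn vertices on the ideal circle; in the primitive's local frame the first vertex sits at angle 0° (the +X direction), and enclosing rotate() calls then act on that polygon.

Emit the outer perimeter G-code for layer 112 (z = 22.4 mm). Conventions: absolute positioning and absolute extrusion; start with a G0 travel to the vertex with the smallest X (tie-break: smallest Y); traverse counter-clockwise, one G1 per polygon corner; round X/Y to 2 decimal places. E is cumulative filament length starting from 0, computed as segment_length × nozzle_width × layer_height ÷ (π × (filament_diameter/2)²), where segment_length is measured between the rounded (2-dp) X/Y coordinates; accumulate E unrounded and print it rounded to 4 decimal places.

G0 X-4.00 Y0.00 Z22.40
G1 X-2.00 Y-3.46 E0.0831
G1 X2.00 Y-3.46 E0.1662
G1 X4.00 Y0.00 E0.2493
G1 X2.00 Y3.46 E0.3324
G1 X-2.00 Y3.46 E0.4155
G1 X-4.00 Y0.00 E0.4986

At z = 22.4 mm: the r=4 cylinder gives a regular 6-gon of circumradius 4 (constant along its height). The outline is a single polygon with 6 vertices. Extrusion per mm of travel: 0.25 × 0.2 / (π × 0.875²) = 0.020788. Accumulating E over each segment gives final E = 0.4986.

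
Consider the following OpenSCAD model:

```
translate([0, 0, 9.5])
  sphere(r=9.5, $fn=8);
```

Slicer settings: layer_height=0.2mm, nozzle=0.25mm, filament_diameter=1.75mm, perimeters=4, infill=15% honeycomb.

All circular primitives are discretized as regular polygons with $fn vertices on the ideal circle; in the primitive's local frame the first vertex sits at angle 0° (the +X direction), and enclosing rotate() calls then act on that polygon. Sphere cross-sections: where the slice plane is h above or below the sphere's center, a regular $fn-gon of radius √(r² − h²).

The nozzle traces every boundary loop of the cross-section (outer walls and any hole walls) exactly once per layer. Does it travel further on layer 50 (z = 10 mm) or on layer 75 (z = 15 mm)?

Layer 50 (z = 10): the r=9.5 sphere slices to a regular 8-gon of circumradius 9.487 (√(r²−h²) with h=0.5 from center) (perimeter = 2·8·9.487·sin(180°/8) = 58.09 mm). So its perimeter = 58.09 mm. Layer 75 (z = 15): the r=9.5 sphere slices to a regular 8-gon of circumradius 7.746 (√(r²−h²) with h=5.5 from center) (perimeter = 2·8·7.746·sin(180°/8) = 47.43 mm). So its perimeter = 47.43 mm. Layer 50 is larger (58.09 vs 47.43 mm).

layer 50 (z = 10 mm)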